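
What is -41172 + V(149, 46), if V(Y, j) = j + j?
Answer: -41080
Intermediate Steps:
V(Y, j) = 2*j
-41172 + V(149, 46) = -41172 + 2*46 = -41172 + 92 = -41080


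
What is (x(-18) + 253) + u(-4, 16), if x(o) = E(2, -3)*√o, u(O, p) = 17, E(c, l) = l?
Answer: 270 - 9*I*√2 ≈ 270.0 - 12.728*I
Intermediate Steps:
x(o) = -3*√o
(x(-18) + 253) + u(-4, 16) = (-9*I*√2 + 253) + 17 = (253 - 9*I*√2) + 17 = 270 - 9*I*√2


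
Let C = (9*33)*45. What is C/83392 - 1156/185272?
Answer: 297469891/1931275328 ≈ 0.15403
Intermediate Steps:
C = 13365 (C = 297*45 = 13365)
C/83392 - 1156/185272 = 13365/83392 - 1156/185272 = 13365*(1/83392) - 1156*1/185272 = 13365/83392 - 289/46318 = 297469891/1931275328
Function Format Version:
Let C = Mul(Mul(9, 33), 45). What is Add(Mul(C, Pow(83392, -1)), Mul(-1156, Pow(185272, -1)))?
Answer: Rational(297469891, 1931275328) ≈ 0.15403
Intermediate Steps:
C = 13365 (C = Mul(297, 45) = 13365)
Add(Mul(C, Pow(83392, -1)), Mul(-1156, Pow(185272, -1))) = Add(Mul(13365, Pow(83392, -1)), Mul(-1156, Pow(185272, -1))) = Add(Mul(13365, Rational(1, 83392)), Mul(-1156, Rational(1, 185272))) = Add(Rational(13365, 83392), Rational(-289, 46318)) = Rational(297469891, 1931275328)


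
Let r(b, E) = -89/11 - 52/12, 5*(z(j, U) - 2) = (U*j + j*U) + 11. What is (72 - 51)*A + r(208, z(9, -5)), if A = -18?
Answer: -12884/33 ≈ -390.42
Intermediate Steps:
z(j, U) = 21/5 + 2*U*j/5 (z(j, U) = 2 + ((U*j + j*U) + 11)/5 = 2 + ((U*j + U*j) + 11)/5 = 2 + (2*U*j + 11)/5 = 2 + (11 + 2*U*j)/5 = 2 + (11/5 + 2*U*j/5) = 21/5 + 2*U*j/5)
r(b, E) = -410/33 (r(b, E) = -89*1/11 - 52*1/12 = -89/11 - 13/3 = -410/33)
(72 - 51)*A + r(208, z(9, -5)) = (72 - 51)*(-18) - 410/33 = 21*(-18) - 410/33 = -378 - 410/33 = -12884/33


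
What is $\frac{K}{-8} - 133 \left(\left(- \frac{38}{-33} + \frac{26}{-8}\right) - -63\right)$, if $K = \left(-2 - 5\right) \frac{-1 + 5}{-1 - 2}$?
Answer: $- \frac{356447}{44} \approx -8101.1$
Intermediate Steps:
$K = \frac{28}{3}$ ($K = - 7 \frac{4}{-3} = - 7 \cdot 4 \left(- \frac{1}{3}\right) = \left(-7\right) \left(- \frac{4}{3}\right) = \frac{28}{3} \approx 9.3333$)
$\frac{K}{-8} - 133 \left(\left(- \frac{38}{-33} + \frac{26}{-8}\right) - -63\right) = \frac{28}{3 \left(-8\right)} - 133 \left(\left(- \frac{38}{-33} + \frac{26}{-8}\right) - -63\right) = \frac{28}{3} \left(- \frac{1}{8}\right) - 133 \left(\left(\left(-38\right) \left(- \frac{1}{33}\right) + 26 \left(- \frac{1}{8}\right)\right) + 63\right) = - \frac{7}{6} - 133 \left(\left(\frac{38}{33} - \frac{13}{4}\right) + 63\right) = - \frac{7}{6} - 133 \left(- \frac{277}{132} + 63\right) = - \frac{7}{6} - \frac{1069187}{132} = - \frac{356447}{44}$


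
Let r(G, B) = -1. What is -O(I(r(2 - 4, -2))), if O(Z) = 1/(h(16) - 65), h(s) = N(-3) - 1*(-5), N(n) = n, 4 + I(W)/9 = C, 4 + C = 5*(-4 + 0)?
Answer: 1/63 ≈ 0.015873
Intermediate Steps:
C = -24 (C = -4 + 5*(-4 + 0) = -4 + 5*(-4) = -4 - 20 = -24)
I(W) = -252 (I(W) = -36 + 9*(-24) = -36 - 216 = -252)
h(s) = 2 (h(s) = -3 - 1*(-5) = -3 + 5 = 2)
O(Z) = -1/63 (O(Z) = 1/(2 - 65) = 1/(-63) = -1/63)
-O(I(r(2 - 4, -2))) = -1*(-1/63) = 1/63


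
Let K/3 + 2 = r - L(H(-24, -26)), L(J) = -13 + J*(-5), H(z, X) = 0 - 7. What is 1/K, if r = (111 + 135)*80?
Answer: 1/58968 ≈ 1.6958e-5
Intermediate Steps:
H(z, X) = -7
r = 19680 (r = 246*80 = 19680)
L(J) = -13 - 5*J
K = 58968 (K = -6 + 3*(19680 - (-13 - 5*(-7))) = -6 + 3*(19680 - (-13 + 35)) = -6 + 3*(19680 - 1*22) = -6 + 3*(19680 - 22) = -6 + 3*19658 = -6 + 58974 = 58968)
1/K = 1/58968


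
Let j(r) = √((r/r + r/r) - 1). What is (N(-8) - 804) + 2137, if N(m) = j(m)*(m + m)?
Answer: 1317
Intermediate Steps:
j(r) = 1 (j(r) = √((1 + 1) - 1) = √(2 - 1) = √1 = 1)
N(m) = 2*m (N(m) = 1*(m + m) = 1*(2*m) = 2*m)
(N(-8) - 804) + 2137 = (2*(-8) - 804) + 2137 = (-16 - 804) + 2137 = -820 + 2137 = 1317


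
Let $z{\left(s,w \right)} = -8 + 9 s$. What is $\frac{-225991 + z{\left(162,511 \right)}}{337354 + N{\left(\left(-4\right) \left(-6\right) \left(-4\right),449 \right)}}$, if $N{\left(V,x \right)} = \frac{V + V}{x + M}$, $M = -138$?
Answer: $- \frac{69832251}{104916902} \approx -0.6656$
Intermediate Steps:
$N{\left(V,x \right)} = \frac{2 V}{-138 + x}$ ($N{\left(V,x \right)} = \frac{V + V}{x - 138} = \frac{2 V}{-138 + x}$)
$\frac{-225991 + z{\left(162,511 \right)}}{337354 + N{\left(\left(-4\right) \left(-6\right) \left(-4\right),449 \right)}} = \frac{-225991 + \left(-8 + 9 \cdot 162\right)}{337354 + \frac{2 \left(-4\right) \left(-6\right) \left(-4\right)}{-138 + 449}} = \frac{-225991 + \left(-8 + 1458\right)}{337354 + \frac{2 \cdot 24 \left(-4\right)}{311}} = \frac{-225991 + 1450}{337354 + 2 \left(-96\right) \frac{1}{311}} = - \frac{224541}{337354 - \frac{192}{311}} = - \frac{224541}{\frac{104916902}{311}} = \left(-224541\right) \frac{311}{104916902} = - \frac{69832251}{104916902}$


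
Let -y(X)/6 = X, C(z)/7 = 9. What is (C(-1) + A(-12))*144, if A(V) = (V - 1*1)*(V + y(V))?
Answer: -103248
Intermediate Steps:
C(z) = 63 (C(z) = 7*9 = 63)
y(X) = -6*X
A(V) = -5*V*(-1 + V) (A(V) = (V - 1*1)*(V - 6*V) = (V - 1)*(-5*V) = (-1 + V)*(-5*V) = -5*V*(-1 + V))
(C(-1) + A(-12))*144 = (63 + 5*(-12)*(1 - 1*(-12)))*144 = (63 + 5*(-12)*(1 + 12))*144 = (63 + 5*(-12)*13)*144 = (63 - 780)*144 = -717*144 = -103248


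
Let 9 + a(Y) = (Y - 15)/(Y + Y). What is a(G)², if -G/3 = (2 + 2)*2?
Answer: 17161/256 ≈ 67.035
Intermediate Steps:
G = -24 (G = -3*(2 + 2)*2 = -12*2 = -3*8 = -24)
a(Y) = -9 + (-15 + Y)/(2*Y) (a(Y) = -9 + (Y - 15)/(Y + Y) = -9 + (-15 + Y)/((2*Y)) = -9 + (-15 + Y)*(1/(2*Y)) = -9 + (-15 + Y)/(2*Y))
a(G)² = ((½)*(-15 - 17*(-24))/(-24))² = ((½)*(-1/24)*(-15 + 408))² = ((½)*(-1/24)*393)² = (-131/16)² = 17161/256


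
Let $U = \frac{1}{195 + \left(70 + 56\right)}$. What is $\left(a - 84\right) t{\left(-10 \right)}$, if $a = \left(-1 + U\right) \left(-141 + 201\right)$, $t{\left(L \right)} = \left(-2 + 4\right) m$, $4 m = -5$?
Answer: $\frac{38470}{107} \approx 359.53$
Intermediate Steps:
$m = - \frac{5}{4}$ ($m = \frac{1}{4} \left(-5\right) = - \frac{5}{4} \approx -1.25$)
$t{\left(L \right)} = - \frac{5}{2}$ ($t{\left(L \right)} = \left(-2 + 4\right) \left(- \frac{5}{4}\right) = 2 \left(- \frac{5}{4}\right) = - \frac{5}{2}$)
$U = \frac{1}{321}$ ($U = \frac{1}{195 + 126} = \frac{1}{321} \approx 0.0031153$)
$a = - \frac{6400}{107}$ ($a = \left(-1 + \frac{1}{321}\right) \left(-141 + 201\right) = \left(- \frac{320}{321}\right) 60 = - \frac{6400}{107} \approx -59.813$)
$\left(a - 84\right) t{\left(-10 \right)} = \left(- \frac{6400}{107} - 84\right) \left(- \frac{5}{2}\right) = \left(- \frac{15388}{107}\right) \left(- \frac{5}{2}\right) = \frac{38470}{107}$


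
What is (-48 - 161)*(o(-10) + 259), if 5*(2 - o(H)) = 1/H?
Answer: -2727659/50 ≈ -54553.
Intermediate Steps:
o(H) = 2 - 1/(5*H)
(-48 - 161)*(o(-10) + 259) = (-48 - 161)*((2 - ⅕/(-10)) + 259) = -209*((2 - ⅕*(-⅒)) + 259) = -209*((2 + 1/50) + 259) = -209*(101/50 + 259) = -209*13051/50 = -2727659/50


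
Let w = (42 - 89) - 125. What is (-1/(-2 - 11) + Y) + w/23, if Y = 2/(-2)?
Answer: -2512/299 ≈ -8.4013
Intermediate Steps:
w = -172 (w = -47 - 125 = -172)
Y = -1 (Y = 2*(-½) = -1)
(-1/(-2 - 11) + Y) + w/23 = (-1/(-2 - 11) - 1) - 172/23 = (-1/(-13) - 1) - 172*1/23 = (-1/13*(-1) - 1) - 172/23 = (1/13 - 1) - 172/23 = -12/13 - 172/23 = -2512/299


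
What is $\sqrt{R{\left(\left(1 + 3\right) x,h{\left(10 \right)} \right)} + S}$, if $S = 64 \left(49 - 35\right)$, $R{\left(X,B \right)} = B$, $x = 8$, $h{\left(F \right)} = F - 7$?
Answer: $\sqrt{899} \approx 29.983$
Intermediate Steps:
$h{\left(F \right)} = -7 + F$ ($h{\left(F \right)} = F - 7 = -7 + F$)
$S = 896$ ($S = 64 \cdot 14 = 896$)
$\sqrt{R{\left(\left(1 + 3\right) x,h{\left(10 \right)} \right)} + S} = \sqrt{\left(-7 + 10\right) + 896} = \sqrt{3 + 896} = \sqrt{899}$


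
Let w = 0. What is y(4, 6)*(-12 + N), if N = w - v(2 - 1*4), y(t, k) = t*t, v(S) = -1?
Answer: -176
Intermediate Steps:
y(t, k) = t²
N = 1 (N = 0 - 1*(-1) = 0 + 1 = 1)
y(4, 6)*(-12 + N) = 4²*(-12 + 1) = 16*(-11) = -176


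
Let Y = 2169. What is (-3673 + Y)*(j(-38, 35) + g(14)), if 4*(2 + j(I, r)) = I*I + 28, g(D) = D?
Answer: -571520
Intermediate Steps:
j(I, r) = 5 + I²/4 (j(I, r) = -2 + (I*I + 28)/4 = -2 + (I² + 28)/4 = -2 + (28 + I²)/4 = -2 + (7 + I²/4) = 5 + I²/4)
(-3673 + Y)*(j(-38, 35) + g(14)) = (-3673 + 2169)*((5 + (¼)*(-38)²) + 14) = -1504*((5 + (¼)*1444) + 14) = -1504*((5 + 361) + 14) = -1504*(366 + 14) = -1504*380 = -571520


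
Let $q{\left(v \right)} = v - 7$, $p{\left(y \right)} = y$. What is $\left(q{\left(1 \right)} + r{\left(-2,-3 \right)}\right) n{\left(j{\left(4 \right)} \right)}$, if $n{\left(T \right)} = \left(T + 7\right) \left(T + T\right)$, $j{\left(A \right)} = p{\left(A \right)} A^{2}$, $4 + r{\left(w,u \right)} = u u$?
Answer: $-9088$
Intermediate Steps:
$r{\left(w,u \right)} = -4 + u^{2}$ ($r{\left(w,u \right)} = -4 + u u = -4 + u^{2}$)
$j{\left(A \right)} = A^{3}$ ($j{\left(A \right)} = A A^{2} = A^{3}$)
$n{\left(T \right)} = 2 T \left(7 + T\right)$ ($n{\left(T \right)} = \left(7 + T\right) 2 T = 2 T \left(7 + T\right)$)
$q{\left(v \right)} = -7 + v$
$\left(q{\left(1 \right)} + r{\left(-2,-3 \right)}\right) n{\left(j{\left(4 \right)} \right)} = \left(\left(-7 + 1\right) - \left(4 - \left(-3\right)^{2}\right)\right) 2 \cdot 4^{3} \left(7 + 4^{3}\right) = \left(-6 + \left(-4 + 9\right)\right) 2 \cdot 64 \left(7 + 64\right) = \left(-6 + 5\right) 2 \cdot 64 \cdot 71 = \left(-1\right) 9088 = -9088$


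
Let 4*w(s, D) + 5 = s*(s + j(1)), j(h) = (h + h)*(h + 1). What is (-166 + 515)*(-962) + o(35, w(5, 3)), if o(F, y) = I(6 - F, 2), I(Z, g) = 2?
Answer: -335736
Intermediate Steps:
j(h) = 2*h*(1 + h) (j(h) = (2*h)*(1 + h) = 2*h*(1 + h))
w(s, D) = -5/4 + s*(4 + s)/4 (w(s, D) = -5/4 + (s*(s + 2*1*(1 + 1)))/4 = -5/4 + (s*(s + 2*1*2))/4 = -5/4 + (s*(s + 4))/4 = -5/4 + (s*(4 + s))/4 = -5/4 + s*(4 + s)/4)
o(F, y) = 2
(-166 + 515)*(-962) + o(35, w(5, 3)) = (-166 + 515)*(-962) + 2 = 349*(-962) + 2 = -335738 + 2 = -335736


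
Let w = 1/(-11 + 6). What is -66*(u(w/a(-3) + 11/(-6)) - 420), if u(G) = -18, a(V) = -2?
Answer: 28908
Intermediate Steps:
w = -⅕ (w = 1/(-5) = -⅕ ≈ -0.20000)
-66*(u(w/a(-3) + 11/(-6)) - 420) = -66*(-18 - 420) = -66*(-438) = 28908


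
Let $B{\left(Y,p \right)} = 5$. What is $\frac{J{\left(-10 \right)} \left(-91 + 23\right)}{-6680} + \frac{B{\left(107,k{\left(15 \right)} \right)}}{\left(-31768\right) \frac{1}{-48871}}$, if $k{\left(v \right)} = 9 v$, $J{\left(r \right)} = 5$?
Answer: $\frac{41077313}{5305256} \approx 7.7428$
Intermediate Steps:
$\frac{J{\left(-10 \right)} \left(-91 + 23\right)}{-6680} + \frac{B{\left(107,k{\left(15 \right)} \right)}}{\left(-31768\right) \frac{1}{-48871}} = \frac{5 \left(-91 + 23\right)}{-6680} + \frac{5}{\left(-31768\right) \frac{1}{-48871}} = 5 \left(-68\right) \left(- \frac{1}{6680}\right) + \frac{5}{\left(-31768\right) \left(- \frac{1}{48871}\right)} = \left(-340\right) \left(- \frac{1}{6680}\right) + \frac{5}{\frac{31768}{48871}} = \frac{17}{334} + 5 \cdot \frac{48871}{31768} = \frac{17}{334} + \frac{244355}{31768} = \frac{41077313}{5305256}$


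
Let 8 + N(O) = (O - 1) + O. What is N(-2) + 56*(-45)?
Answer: -2533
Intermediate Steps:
N(O) = -9 + 2*O (N(O) = -8 + ((O - 1) + O) = -8 + ((-1 + O) + O) = -8 + (-1 + 2*O) = -9 + 2*O)
N(-2) + 56*(-45) = (-9 + 2*(-2)) + 56*(-45) = (-9 - 4) - 2520 = -13 - 2520 = -2533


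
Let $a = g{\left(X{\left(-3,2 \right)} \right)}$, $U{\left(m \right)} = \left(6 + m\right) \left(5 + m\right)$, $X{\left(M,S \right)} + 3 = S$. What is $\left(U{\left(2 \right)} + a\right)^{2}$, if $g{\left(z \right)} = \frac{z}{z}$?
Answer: $3249$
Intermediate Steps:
$X{\left(M,S \right)} = -3 + S$
$U{\left(m \right)} = \left(5 + m\right) \left(6 + m\right)$
$g{\left(z \right)} = 1$
$a = 1$
$\left(U{\left(2 \right)} + a\right)^{2} = \left(\left(30 + 2^{2} + 11 \cdot 2\right) + 1\right)^{2} = \left(\left(30 + 4 + 22\right) + 1\right)^{2} = \left(56 + 1\right)^{2} = 57^{2} = 3249$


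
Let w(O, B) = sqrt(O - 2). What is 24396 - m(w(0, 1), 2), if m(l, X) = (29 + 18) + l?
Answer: 24349 - I*sqrt(2) ≈ 24349.0 - 1.4142*I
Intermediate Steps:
w(O, B) = sqrt(-2 + O)
m(l, X) = 47 + l
24396 - m(w(0, 1), 2) = 24396 - (47 + sqrt(-2 + 0)) = 24396 - (47 + sqrt(-2)) = 24396 - (47 + I*sqrt(2)) = 24396 + (-47 - I*sqrt(2)) = 24349 - I*sqrt(2)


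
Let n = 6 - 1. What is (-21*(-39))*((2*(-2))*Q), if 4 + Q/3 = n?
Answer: -9828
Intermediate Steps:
n = 5
Q = 3 (Q = -12 + 3*5 = -12 + 15 = 3)
(-21*(-39))*((2*(-2))*Q) = (-21*(-39))*((2*(-2))*3) = 819*(-4*3) = 819*(-12) = -9828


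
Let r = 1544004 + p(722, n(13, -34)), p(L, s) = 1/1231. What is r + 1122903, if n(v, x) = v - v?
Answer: 3282962518/1231 ≈ 2.6669e+6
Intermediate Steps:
n(v, x) = 0
p(L, s) = 1/1231
r = 1900668925/1231 (r = 1544004 + 1/1231 = 1900668925/1231 ≈ 1.5440e+6)
r + 1122903 = 1900668925/1231 + 1122903 = 3282962518/1231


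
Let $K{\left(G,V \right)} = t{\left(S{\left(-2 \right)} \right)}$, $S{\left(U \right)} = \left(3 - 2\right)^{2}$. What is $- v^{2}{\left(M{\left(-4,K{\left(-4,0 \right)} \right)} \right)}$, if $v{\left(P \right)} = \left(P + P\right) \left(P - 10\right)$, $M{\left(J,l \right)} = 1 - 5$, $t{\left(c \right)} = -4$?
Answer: $-12544$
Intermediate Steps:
$S{\left(U \right)} = 1$ ($S{\left(U \right)} = 1^{2} = 1$)
$K{\left(G,V \right)} = -4$
$M{\left(J,l \right)} = -4$ ($M{\left(J,l \right)} = 1 - 5 = -4$)
$v{\left(P \right)} = 2 P \left(-10 + P\right)$
$- v^{2}{\left(M{\left(-4,K{\left(-4,0 \right)} \right)} \right)} = - \left(2 \left(-4\right) \left(-10 - 4\right)\right)^{2} = - \left(2 \left(-4\right) \left(-14\right)\right)^{2} = - 112^{2} = \left(-1\right) 12544 = -12544$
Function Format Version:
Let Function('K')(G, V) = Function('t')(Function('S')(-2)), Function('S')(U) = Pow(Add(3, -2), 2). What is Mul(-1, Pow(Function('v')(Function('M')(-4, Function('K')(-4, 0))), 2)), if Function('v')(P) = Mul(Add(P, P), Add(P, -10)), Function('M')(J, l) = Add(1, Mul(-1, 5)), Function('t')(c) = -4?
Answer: -12544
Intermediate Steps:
Function('S')(U) = 1 (Function('S')(U) = Pow(1, 2) = 1)
Function('K')(G, V) = -4
Function('M')(J, l) = -4 (Function('M')(J, l) = Add(1, -5) = -4)
Function('v')(P) = Mul(2, P, Add(-10, P)) (Function('v')(P) = Mul(Mul(2, P), Add(-10, P)) = Mul(2, P, Add(-10, P)))
Mul(-1, Pow(Function('v')(Function('M')(-4, Function('K')(-4, 0))), 2)) = Mul(-1, Pow(Mul(2, -4, Add(-10, -4)), 2)) = Mul(-1, Pow(Mul(2, -4, -14), 2)) = Mul(-1, Pow(112, 2)) = Mul(-1, 12544) = -12544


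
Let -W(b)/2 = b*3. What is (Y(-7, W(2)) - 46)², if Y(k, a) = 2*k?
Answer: 3600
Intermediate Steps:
W(b) = -6*b (W(b) = -2*b*3 = -6*b)
(Y(-7, W(2)) - 46)² = (2*(-7) - 46)² = (-14 - 46)² = (-60)² = 3600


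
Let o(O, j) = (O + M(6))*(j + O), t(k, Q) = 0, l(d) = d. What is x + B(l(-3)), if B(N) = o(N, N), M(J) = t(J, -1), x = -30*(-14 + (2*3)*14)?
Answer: -2082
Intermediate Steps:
x = -2100 (x = -30*(-14 + 6*14) = -30*(-14 + 84) = -30*70 = -2100)
M(J) = 0
o(O, j) = O*(O + j) (o(O, j) = (O + 0)*(j + O) = O*(O + j))
B(N) = 2*N² (B(N) = N*(N + N) = N*(2*N) = 2*N²)
x + B(l(-3)) = -2100 + 2*(-3)² = -2100 + 2*9 = -2100 + 18 = -2082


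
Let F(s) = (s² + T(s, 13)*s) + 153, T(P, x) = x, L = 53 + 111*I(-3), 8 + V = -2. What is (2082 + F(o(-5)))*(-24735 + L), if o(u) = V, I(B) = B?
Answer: -55158075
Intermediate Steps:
V = -10 (V = -8 - 2 = -10)
o(u) = -10
L = -280 (L = 53 + 111*(-3) = 53 - 333 = -280)
F(s) = 153 + s² + 13*s (F(s) = (s² + 13*s) + 153 = 153 + s² + 13*s)
(2082 + F(o(-5)))*(-24735 + L) = (2082 + (153 + (-10)² + 13*(-10)))*(-24735 - 280) = (2082 + (153 + 100 - 130))*(-25015) = (2082 + 123)*(-25015) = 2205*(-25015) = -55158075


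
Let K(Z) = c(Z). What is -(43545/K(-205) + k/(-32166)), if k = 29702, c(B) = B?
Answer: 140675738/659403 ≈ 213.34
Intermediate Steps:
K(Z) = Z
-(43545/K(-205) + k/(-32166)) = -(43545/(-205) + 29702/(-32166)) = -(43545*(-1/205) + 29702*(-1/32166)) = -(-8709/41 - 14851/16083) = -1*(-140675738/659403) = 140675738/659403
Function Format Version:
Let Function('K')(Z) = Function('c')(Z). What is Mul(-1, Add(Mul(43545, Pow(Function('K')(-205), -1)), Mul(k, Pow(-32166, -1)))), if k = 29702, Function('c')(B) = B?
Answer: Rational(140675738, 659403) ≈ 213.34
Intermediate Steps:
Function('K')(Z) = Z
Mul(-1, Add(Mul(43545, Pow(Function('K')(-205), -1)), Mul(k, Pow(-32166, -1)))) = Mul(-1, Add(Mul(43545, Pow(-205, -1)), Mul(29702, Pow(-32166, -1)))) = Mul(-1, Add(Mul(43545, Rational(-1, 205)), Mul(29702, Rational(-1, 32166)))) = Mul(-1, Add(Rational(-8709, 41), Rational(-14851, 16083))) = Mul(-1, Rational(-140675738, 659403)) = Rational(140675738, 659403)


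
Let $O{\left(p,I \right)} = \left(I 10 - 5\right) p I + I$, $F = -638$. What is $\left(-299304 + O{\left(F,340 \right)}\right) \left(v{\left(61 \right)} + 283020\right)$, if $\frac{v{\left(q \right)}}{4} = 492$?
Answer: $-209962732831632$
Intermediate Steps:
$O{\left(p,I \right)} = I + I p \left(-5 + 10 I\right)$ ($O{\left(p,I \right)} = \left(10 I - 5\right) p I + I = \left(-5 + 10 I\right) p I + I = p \left(-5 + 10 I\right) I + I = I p \left(-5 + 10 I\right) + I = I + I p \left(-5 + 10 I\right)$)
$v{\left(q \right)} = 1968$ ($v{\left(q \right)} = 4 \cdot 492 = 1968$)
$\left(-299304 + O{\left(F,340 \right)}\right) \left(v{\left(61 \right)} + 283020\right) = \left(-299304 + 340 \left(1 - -3190 + 10 \cdot 340 \left(-638\right)\right)\right) \left(1968 + 283020\right) = \left(-299304 + 340 \left(1 + 3190 - 2169200\right)\right) 284988 = \left(-299304 + 340 \left(-2166009\right)\right) 284988 = \left(-299304 - 736443060\right) 284988 = \left(-736742364\right) 284988 = -209962732831632$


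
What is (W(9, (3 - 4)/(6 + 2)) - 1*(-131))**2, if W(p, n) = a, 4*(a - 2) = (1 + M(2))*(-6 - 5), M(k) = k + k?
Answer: 227529/16 ≈ 14221.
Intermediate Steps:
M(k) = 2*k
a = -47/4 (a = 2 + ((1 + 2*2)*(-6 - 5))/4 = 2 + ((1 + 4)*(-11))/4 = 2 + (5*(-11))/4 = 2 + (1/4)*(-55) = 2 - 55/4 = -47/4 ≈ -11.750)
W(p, n) = -47/4
(W(9, (3 - 4)/(6 + 2)) - 1*(-131))**2 = (-47/4 - 1*(-131))**2 = (-47/4 + 131)**2 = (477/4)**2 = 227529/16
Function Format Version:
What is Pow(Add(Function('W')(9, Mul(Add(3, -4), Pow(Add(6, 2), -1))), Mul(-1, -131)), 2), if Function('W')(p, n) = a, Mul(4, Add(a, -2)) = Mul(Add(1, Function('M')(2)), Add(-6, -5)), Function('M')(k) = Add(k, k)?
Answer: Rational(227529, 16) ≈ 14221.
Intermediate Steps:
Function('M')(k) = Mul(2, k)
a = Rational(-47, 4) (a = Add(2, Mul(Rational(1, 4), Mul(Add(1, Mul(2, 2)), Add(-6, -5)))) = Add(2, Mul(Rational(1, 4), Mul(Add(1, 4), -11))) = Add(2, Mul(Rational(1, 4), Mul(5, -11))) = Add(2, Mul(Rational(1, 4), -55)) = Add(2, Rational(-55, 4)) = Rational(-47, 4) ≈ -11.750)
Function('W')(p, n) = Rational(-47, 4)
Pow(Add(Function('W')(9, Mul(Add(3, -4), Pow(Add(6, 2), -1))), Mul(-1, -131)), 2) = Pow(Add(Rational(-47, 4), Mul(-1, -131)), 2) = Pow(Add(Rational(-47, 4), 131), 2) = Pow(Rational(477, 4), 2) = Rational(227529, 16)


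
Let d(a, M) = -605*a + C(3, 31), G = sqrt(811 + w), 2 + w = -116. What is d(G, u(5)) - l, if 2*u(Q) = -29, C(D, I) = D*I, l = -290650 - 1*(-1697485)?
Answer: -1406742 - 1815*sqrt(77) ≈ -1.4227e+6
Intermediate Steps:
w = -118 (w = -2 - 116 = -118)
l = 1406835 (l = -290650 + 1697485 = 1406835)
G = 3*sqrt(77) (G = sqrt(811 - 118) = sqrt(693) = 3*sqrt(77) ≈ 26.325)
u(Q) = -29/2 (u(Q) = (1/2)*(-29) = -29/2)
d(a, M) = 93 - 605*a (d(a, M) = -605*a + 3*31 = -605*a + 93 = 93 - 605*a)
d(G, u(5)) - l = (93 - 1815*sqrt(77)) - 1*1406835 = (93 - 1815*sqrt(77)) - 1406835 = -1406742 - 1815*sqrt(77)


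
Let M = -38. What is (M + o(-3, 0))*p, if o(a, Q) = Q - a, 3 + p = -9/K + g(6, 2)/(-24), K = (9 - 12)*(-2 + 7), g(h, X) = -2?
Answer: 973/12 ≈ 81.083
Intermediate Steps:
K = -15 (K = -3*5 = -15)
p = -139/60 (p = -3 + (-9/(-15) - 2/(-24)) = -3 + (-9*(-1/15) - 2*(-1/24)) = -3 + (⅗ + 1/12) = -3 + 41/60 = -139/60 ≈ -2.3167)
(M + o(-3, 0))*p = (-38 + (0 - 1*(-3)))*(-139/60) = (-38 + (0 + 3))*(-139/60) = (-38 + 3)*(-139/60) = -35*(-139/60) = 973/12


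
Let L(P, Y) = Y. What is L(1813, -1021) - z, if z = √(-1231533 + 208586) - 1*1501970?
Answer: 1500949 - I*√1022947 ≈ 1.5009e+6 - 1011.4*I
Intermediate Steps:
z = -1501970 + I*√1022947 (z = √(-1022947) - 1501970 = I*√1022947 - 1501970 = -1501970 + I*√1022947 ≈ -1.502e+6 + 1011.4*I)
L(1813, -1021) - z = -1021 - (-1501970 + I*√1022947) = -1021 + (1501970 - I*√1022947) = 1500949 - I*√1022947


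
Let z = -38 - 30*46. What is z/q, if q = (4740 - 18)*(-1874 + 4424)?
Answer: -709/6020550 ≈ -0.00011776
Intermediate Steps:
z = -1418 (z = -38 - 1380 = -1418)
q = 12041100 (q = 4722*2550 = 12041100)
z/q = -1418/12041100 = -1418*1/12041100 = -709/6020550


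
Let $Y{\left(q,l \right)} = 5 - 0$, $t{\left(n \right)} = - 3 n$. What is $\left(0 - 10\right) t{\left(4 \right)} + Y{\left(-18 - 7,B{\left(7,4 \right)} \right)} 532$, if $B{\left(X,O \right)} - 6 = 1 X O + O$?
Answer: $2780$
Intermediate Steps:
$B{\left(X,O \right)} = 6 + O + O X$ ($B{\left(X,O \right)} = 6 + \left(1 X O + O\right) = 6 + \left(X O + O\right) = 6 + \left(O X + O\right) = 6 + \left(O + O X\right) = 6 + O + O X$)
$Y{\left(q,l \right)} = 5$ ($Y{\left(q,l \right)} = 5 + 0 = 5$)
$\left(0 - 10\right) t{\left(4 \right)} + Y{\left(-18 - 7,B{\left(7,4 \right)} \right)} 532 = \left(0 - 10\right) \left(\left(-3\right) 4\right) + 5 \cdot 532 = \left(-10\right) \left(-12\right) + 2660 = 120 + 2660 = 2780$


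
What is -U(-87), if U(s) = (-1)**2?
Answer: -1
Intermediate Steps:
U(s) = 1
-U(-87) = -1*1 = -1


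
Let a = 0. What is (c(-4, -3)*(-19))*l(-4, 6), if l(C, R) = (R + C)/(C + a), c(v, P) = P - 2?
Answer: -95/2 ≈ -47.500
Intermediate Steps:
c(v, P) = -2 + P
l(C, R) = (C + R)/C (l(C, R) = (R + C)/(C + 0) = (C + R)/C)
(c(-4, -3)*(-19))*l(-4, 6) = ((-2 - 3)*(-19))*((-4 + 6)/(-4)) = (-5*(-19))*(-¼*2) = 95*(-½) = -95/2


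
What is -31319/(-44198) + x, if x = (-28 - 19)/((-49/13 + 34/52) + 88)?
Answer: 15111077/97544986 ≈ 0.15491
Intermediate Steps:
x = -1222/2207 (x = -47/((-49*1/13 + 34*(1/52)) + 88) = -47/((-49/13 + 17/26) + 88) = -47/(-81/26 + 88) = -47/(2207/26) = (26/2207)*(-47) = -1222/2207 ≈ -0.55369)
-31319/(-44198) + x = -31319/(-44198) - 1222/2207 = -31319*(-1/44198) - 1222/2207 = 31319/44198 - 1222/2207 = 15111077/97544986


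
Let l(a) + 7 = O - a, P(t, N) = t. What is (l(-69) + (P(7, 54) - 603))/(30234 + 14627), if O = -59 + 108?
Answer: -485/44861 ≈ -0.010811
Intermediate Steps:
O = 49
l(a) = 42 - a (l(a) = -7 + (49 - a) = 42 - a)
(l(-69) + (P(7, 54) - 603))/(30234 + 14627) = ((42 - 1*(-69)) + (7 - 603))/(30234 + 14627) = ((42 + 69) - 596)/44861 = (111 - 596)*(1/44861) = -485*1/44861 = -485/44861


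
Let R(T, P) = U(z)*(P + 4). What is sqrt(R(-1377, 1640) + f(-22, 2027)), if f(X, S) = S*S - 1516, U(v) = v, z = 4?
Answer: sqrt(4113789) ≈ 2028.2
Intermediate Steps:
R(T, P) = 16 + 4*P (R(T, P) = 4*(P + 4) = 4*(4 + P) = 16 + 4*P)
f(X, S) = -1516 + S**2 (f(X, S) = S**2 - 1516 = -1516 + S**2)
sqrt(R(-1377, 1640) + f(-22, 2027)) = sqrt((16 + 4*1640) + (-1516 + 2027**2)) = sqrt((16 + 6560) + (-1516 + 4108729)) = sqrt(6576 + 4107213) = sqrt(4113789)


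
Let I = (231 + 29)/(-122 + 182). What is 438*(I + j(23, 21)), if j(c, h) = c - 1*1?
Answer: 11534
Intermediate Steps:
j(c, h) = -1 + c (j(c, h) = c - 1 = -1 + c)
I = 13/3 (I = 260/60 = 260*(1/60) = 13/3 ≈ 4.3333)
438*(I + j(23, 21)) = 438*(13/3 + (-1 + 23)) = 438*(13/3 + 22) = 438*(79/3) = 11534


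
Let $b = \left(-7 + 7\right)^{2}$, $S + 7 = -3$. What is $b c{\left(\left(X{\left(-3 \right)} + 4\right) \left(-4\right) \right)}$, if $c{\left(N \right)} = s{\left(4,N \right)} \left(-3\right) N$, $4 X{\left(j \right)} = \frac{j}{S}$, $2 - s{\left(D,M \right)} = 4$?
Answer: $0$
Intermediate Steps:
$S = -10$ ($S = -7 - 3 = -10$)
$s{\left(D,M \right)} = -2$ ($s{\left(D,M \right)} = 2 - 4 = -2$)
$X{\left(j \right)} = - \frac{j}{40}$ ($X{\left(j \right)} = \frac{j \frac{1}{-10}}{4} = \frac{j \left(- \frac{1}{10}\right)}{4} = \frac{\left(- \frac{1}{10}\right) j}{4} = - \frac{j}{40}$)
$b = 0$ ($b = 0^{2} = 0$)
$c{\left(N \right)} = 6 N$ ($c{\left(N \right)} = \left(-2\right) \left(-3\right) N = 6 N$)
$b c{\left(\left(X{\left(-3 \right)} + 4\right) \left(-4\right) \right)} = 0 \cdot 6 \left(\left(- \frac{1}{40}\right) \left(-3\right) + 4\right) \left(-4\right) = 0 \cdot 6 \left(\frac{3}{40} + 4\right) \left(-4\right) = 0 \cdot 6 \cdot \frac{163}{40} \left(-4\right) = 0 \cdot 6 \left(- \frac{163}{10}\right) = 0 \left(- \frac{489}{5}\right) = 0$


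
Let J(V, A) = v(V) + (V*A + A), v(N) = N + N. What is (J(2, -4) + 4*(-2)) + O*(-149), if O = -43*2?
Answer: 12798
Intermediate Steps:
O = -86
v(N) = 2*N
J(V, A) = A + 2*V + A*V (J(V, A) = 2*V + (V*A + A) = 2*V + (A*V + A) = 2*V + (A + A*V) = A + 2*V + A*V)
(J(2, -4) + 4*(-2)) + O*(-149) = ((-4 + 2*2 - 4*2) + 4*(-2)) - 86*(-149) = ((-4 + 4 - 8) - 8) + 12814 = (-8 - 8) + 12814 = -16 + 12814 = 12798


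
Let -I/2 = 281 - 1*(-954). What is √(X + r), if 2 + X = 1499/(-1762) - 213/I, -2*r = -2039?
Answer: 3*√534947546668990/2176070 ≈ 31.886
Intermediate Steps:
I = -2470 (I = -2*(281 - 1*(-954)) = -2*(281 + 954) = -2*1235 = -2470)
r = 2039/2 (r = -½*(-2039) = 2039/2 ≈ 1019.5)
X = -3007876/1088035 (X = -2 + (1499/(-1762) - 213/(-2470)) = -2 + (1499*(-1/1762) - 213*(-1/2470)) = -2 + (-1499/1762 + 213/2470) = -2 - 831806/1088035 = -3007876/1088035 ≈ -2.7645)
√(X + r) = √(-3007876/1088035 + 2039/2) = √(2212487613/2176070) = 3*√534947546668990/2176070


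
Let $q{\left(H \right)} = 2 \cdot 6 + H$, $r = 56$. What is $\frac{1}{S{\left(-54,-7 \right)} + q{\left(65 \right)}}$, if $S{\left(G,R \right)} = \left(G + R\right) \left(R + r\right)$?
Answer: $- \frac{1}{2912} \approx -0.00034341$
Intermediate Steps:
$q{\left(H \right)} = 12 + H$
$S{\left(G,R \right)} = \left(56 + R\right) \left(G + R\right)$ ($S{\left(G,R \right)} = \left(G + R\right) \left(R + 56\right) = \left(G + R\right) \left(56 + R\right) = \left(56 + R\right) \left(G + R\right)$)
$\frac{1}{S{\left(-54,-7 \right)} + q{\left(65 \right)}} = \frac{1}{\left(\left(-7\right)^{2} + 56 \left(-54\right) + 56 \left(-7\right) - -378\right) + \left(12 + 65\right)} = \frac{1}{\left(49 - 3024 - 392 + 378\right) + 77} = \frac{1}{-2989 + 77} = \frac{1}{-2912} = - \frac{1}{2912}$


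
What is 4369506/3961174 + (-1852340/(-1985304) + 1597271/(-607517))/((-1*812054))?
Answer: 534950426527880480054191/484958187129770503304316 ≈ 1.1031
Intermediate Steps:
4369506/3961174 + (-1852340/(-1985304) + 1597271/(-607517))/((-1*812054)) = 4369506*(1/3961174) + (-1852340*(-1/1985304) + 1597271*(-1/607517))/(-812054) = 2184753/1980587 + (463085/496326 - 1597271/607517)*(-1/812054) = 2184753/1980587 - 511435116401/301526482542*(-1/812054) = 2184753/1980587 + 511435116401/244855786254161268 = 534950426527880480054191/484958187129770503304316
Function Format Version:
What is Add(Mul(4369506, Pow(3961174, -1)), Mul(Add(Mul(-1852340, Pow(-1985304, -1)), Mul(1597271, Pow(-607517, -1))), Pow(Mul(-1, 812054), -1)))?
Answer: Rational(534950426527880480054191, 484958187129770503304316) ≈ 1.1031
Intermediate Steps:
Add(Mul(4369506, Pow(3961174, -1)), Mul(Add(Mul(-1852340, Pow(-1985304, -1)), Mul(1597271, Pow(-607517, -1))), Pow(Mul(-1, 812054), -1))) = Add(Mul(4369506, Rational(1, 3961174)), Mul(Add(Mul(-1852340, Rational(-1, 1985304)), Mul(1597271, Rational(-1, 607517))), Pow(-812054, -1))) = Add(Rational(2184753, 1980587), Mul(Add(Rational(463085, 496326), Rational(-1597271, 607517)), Rational(-1, 812054))) = Add(Rational(2184753, 1980587), Mul(Rational(-511435116401, 301526482542), Rational(-1, 812054))) = Add(Rational(2184753, 1980587), Rational(511435116401, 244855786254161268)) = Rational(534950426527880480054191, 484958187129770503304316)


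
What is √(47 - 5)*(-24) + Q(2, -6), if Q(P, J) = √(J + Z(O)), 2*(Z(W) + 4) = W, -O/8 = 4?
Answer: -24*√42 + I*√26 ≈ -155.54 + 5.099*I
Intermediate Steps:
O = -32 (O = -8*4 = -32)
Z(W) = -4 + W/2
Q(P, J) = √(-20 + J) (Q(P, J) = √(J + (-4 + (½)*(-32))) = √(J + (-4 - 16)) = √(J - 20) = √(-20 + J))
√(47 - 5)*(-24) + Q(2, -6) = √(47 - 5)*(-24) + √(-20 - 6) = √42*(-24) + √(-26) = -24*√42 + I*√26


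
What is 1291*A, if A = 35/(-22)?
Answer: -45185/22 ≈ -2053.9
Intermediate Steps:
A = -35/22 (A = 35*(-1/22) = -35/22 ≈ -1.5909)
1291*A = 1291*(-35/22) = -45185/22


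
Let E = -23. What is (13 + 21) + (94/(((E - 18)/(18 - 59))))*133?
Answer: 12536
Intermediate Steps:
(13 + 21) + (94/(((E - 18)/(18 - 59))))*133 = (13 + 21) + (94/(((-23 - 18)/(18 - 59))))*133 = 34 + (94/((-41/(-41))))*133 = 34 + (94/((-41*(-1/41))))*133 = 34 + (94/1)*133 = 34 + (94*1)*133 = 34 + 94*133 = 34 + 12502 = 12536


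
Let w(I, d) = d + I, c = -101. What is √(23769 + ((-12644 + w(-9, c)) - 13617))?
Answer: I*√2602 ≈ 51.01*I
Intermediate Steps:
w(I, d) = I + d
√(23769 + ((-12644 + w(-9, c)) - 13617)) = √(23769 + ((-12644 + (-9 - 101)) - 13617)) = √(23769 + ((-12644 - 110) - 13617)) = √(23769 + (-12754 - 13617)) = √(23769 - 26371) = √(-2602) = I*√2602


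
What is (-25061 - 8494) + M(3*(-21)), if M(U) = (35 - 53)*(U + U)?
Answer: -31287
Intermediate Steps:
M(U) = -36*U
(-25061 - 8494) + M(3*(-21)) = (-25061 - 8494) - 108*(-21) = -33555 - 36*(-63) = -33555 + 2268 = -31287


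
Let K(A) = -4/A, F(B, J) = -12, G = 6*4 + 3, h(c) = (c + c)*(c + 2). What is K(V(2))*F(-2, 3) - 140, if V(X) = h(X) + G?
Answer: -5972/43 ≈ -138.88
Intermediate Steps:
h(c) = 2*c*(2 + c) (h(c) = (2*c)*(2 + c) = 2*c*(2 + c))
G = 27 (G = 24 + 3 = 27)
V(X) = 27 + 2*X*(2 + X) (V(X) = 2*X*(2 + X) + 27 = 27 + 2*X*(2 + X))
K(V(2))*F(-2, 3) - 140 = -4/(27 + 2*2*(2 + 2))*(-12) - 140 = -4/(27 + 2*2*4)*(-12) - 140 = -4/(27 + 16)*(-12) - 140 = -4/43*(-12) - 140 = 48/43 - 140 = -5972/43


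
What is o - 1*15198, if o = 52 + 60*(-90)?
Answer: -20546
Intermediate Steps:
o = -5348 (o = 52 - 5400 = -5348)
o - 1*15198 = -5348 - 1*15198 = -5348 - 15198 = -20546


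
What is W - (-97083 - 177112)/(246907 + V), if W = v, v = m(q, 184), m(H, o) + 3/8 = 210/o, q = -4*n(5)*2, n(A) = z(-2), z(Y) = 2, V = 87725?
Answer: 6102187/3848268 ≈ 1.5857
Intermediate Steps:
n(A) = 2
q = -16 (q = -4*2*2 = -8*2 = -16)
m(H, o) = -3/8 + 210/o
v = 141/184 (v = -3/8 + 210/184 = -3/8 + 210*(1/184) = -3/8 + 105/92 = 141/184 ≈ 0.76630)
W = 141/184 ≈ 0.76630
W - (-97083 - 177112)/(246907 + V) = 141/184 - (-97083 - 177112)/(246907 + 87725) = 141/184 - (-274195)/334632 = 141/184 - 1*(-274195/334632) = 141/184 + 274195/334632 = 6102187/3848268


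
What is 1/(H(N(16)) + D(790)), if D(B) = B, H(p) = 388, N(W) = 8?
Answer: 1/1178 ≈ 0.00084890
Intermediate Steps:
1/(H(N(16)) + D(790)) = 1/(388 + 790) = 1/1178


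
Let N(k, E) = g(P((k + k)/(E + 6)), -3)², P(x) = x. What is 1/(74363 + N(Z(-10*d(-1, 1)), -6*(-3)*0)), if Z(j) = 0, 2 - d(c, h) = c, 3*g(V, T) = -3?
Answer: 1/74364 ≈ 1.3447e-5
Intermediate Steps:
g(V, T) = -1 (g(V, T) = (⅓)*(-3) = -1)
d(c, h) = 2 - c
N(k, E) = 1 (N(k, E) = (-1)² = 1)
1/(74363 + N(Z(-10*d(-1, 1)), -6*(-3)*0)) = 1/(74363 + 1) = 1/74364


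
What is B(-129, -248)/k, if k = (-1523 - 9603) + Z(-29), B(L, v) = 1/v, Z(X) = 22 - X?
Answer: 1/2746600 ≈ 3.6409e-7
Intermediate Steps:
k = -11075 (k = (-1523 - 9603) + (22 - 1*(-29)) = -11126 + (22 + 29) = -11126 + 51 = -11075)
B(-129, -248)/k = 1/(-248*(-11075)) = -1/248*(-1/11075) = 1/2746600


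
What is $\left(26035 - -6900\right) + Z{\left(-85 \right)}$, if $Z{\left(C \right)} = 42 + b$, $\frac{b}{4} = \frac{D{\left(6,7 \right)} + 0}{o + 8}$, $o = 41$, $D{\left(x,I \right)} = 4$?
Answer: $\frac{1615889}{49} \approx 32977.0$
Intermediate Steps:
$b = \frac{16}{49}$ ($b = 4 \frac{4 + 0}{41 + 8} = 4 \cdot \frac{4}{49} = \frac{16}{49} \approx 0.32653$)
$Z{\left(C \right)} = \frac{2074}{49}$ ($Z{\left(C \right)} = 42 + \frac{16}{49} = \frac{2074}{49}$)
$\left(26035 - -6900\right) + Z{\left(-85 \right)} = \left(26035 - -6900\right) + \frac{2074}{49} = \left(26035 + \left(\left(-1742 - 1584\right) + 10226\right)\right) + \frac{2074}{49} = \left(26035 + \left(-3326 + 10226\right)\right) + \frac{2074}{49} = \left(26035 + 6900\right) + \frac{2074}{49} = 32935 + \frac{2074}{49} = \frac{1615889}{49}$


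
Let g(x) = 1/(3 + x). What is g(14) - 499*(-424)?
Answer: 3596793/17 ≈ 2.1158e+5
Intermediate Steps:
g(14) - 499*(-424) = 1/(3 + 14) - 499*(-424) = 1/17 + 211576 = 3596793/17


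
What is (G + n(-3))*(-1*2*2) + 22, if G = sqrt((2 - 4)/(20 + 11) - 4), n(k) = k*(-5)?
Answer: -38 - 12*I*sqrt(434)/31 ≈ -38.0 - 8.0643*I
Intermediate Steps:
n(k) = -5*k
G = 3*I*sqrt(434)/31 (G = sqrt(-2/31 - 4) = sqrt(-126/31) = 3*I*sqrt(434)/31 ≈ 2.0161*I)
(G + n(-3))*(-1*2*2) + 22 = (3*I*sqrt(434)/31 - 5*(-3))*(-1*2*2) + 22 = (3*I*sqrt(434)/31 + 15)*(-2*2) + 22 = (15 + 3*I*sqrt(434)/31)*(-4) + 22 = (-60 - 12*I*sqrt(434)/31) + 22 = -38 - 12*I*sqrt(434)/31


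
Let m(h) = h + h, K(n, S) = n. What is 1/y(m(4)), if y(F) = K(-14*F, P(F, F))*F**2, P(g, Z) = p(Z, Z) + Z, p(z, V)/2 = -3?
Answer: -1/7168 ≈ -0.00013951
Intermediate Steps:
p(z, V) = -6 (p(z, V) = 2*(-3) = -6)
P(g, Z) = -6 + Z
m(h) = 2*h
y(F) = -14*F**3 (y(F) = (-14*F)*F**2 = -14*F**3)
1/y(m(4)) = 1/(-14*(2*4)**3) = 1/(-14*8**3) = 1/(-14*512) = 1/(-7168) = -1/7168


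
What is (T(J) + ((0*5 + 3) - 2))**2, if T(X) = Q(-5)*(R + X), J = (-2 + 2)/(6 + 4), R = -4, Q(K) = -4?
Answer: 289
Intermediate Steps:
J = 0 (J = 0/10 = 0*(1/10) = 0)
T(X) = 16 - 4*X (T(X) = -4*(-4 + X) = 16 - 4*X)
(T(J) + ((0*5 + 3) - 2))**2 = ((16 - 4*0) + ((0*5 + 3) - 2))**2 = ((16 + 0) + ((0 + 3) - 2))**2 = (16 + (3 - 2))**2 = (16 + 1)**2 = 17**2 = 289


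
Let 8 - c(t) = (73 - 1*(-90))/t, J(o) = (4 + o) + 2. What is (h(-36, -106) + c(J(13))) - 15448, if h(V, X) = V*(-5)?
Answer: -290103/19 ≈ -15269.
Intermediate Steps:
J(o) = 6 + o
c(t) = 8 - 163/t (c(t) = 8 - (73 - 1*(-90))/t = 8 - (73 + 90)/t = 8 - 163/t)
h(V, X) = -5*V
(h(-36, -106) + c(J(13))) - 15448 = (-5*(-36) + (8 - 163/(6 + 13))) - 15448 = (180 + (8 - 163/19)) - 15448 = (180 - 11/19) - 15448 = 3409/19 - 15448 = -290103/19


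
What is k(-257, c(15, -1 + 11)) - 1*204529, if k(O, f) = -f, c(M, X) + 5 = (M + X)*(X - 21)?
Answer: -204249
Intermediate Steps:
c(M, X) = -5 + (-21 + X)*(M + X) (c(M, X) = -5 + (M + X)*(X - 21) = -5 + (M + X)*(-21 + X) = -5 + (-21 + X)*(M + X))
k(-257, c(15, -1 + 11)) - 1*204529 = -(-5 + (-1 + 11)**2 - 21*15 - 21*(-1 + 11) + 15*(-1 + 11)) - 1*204529 = -(-5 + 10**2 - 315 - 21*10 + 15*10) - 204529 = -(-5 + 100 - 315 - 210 + 150) - 204529 = -1*(-280) - 204529 = 280 - 204529 = -204249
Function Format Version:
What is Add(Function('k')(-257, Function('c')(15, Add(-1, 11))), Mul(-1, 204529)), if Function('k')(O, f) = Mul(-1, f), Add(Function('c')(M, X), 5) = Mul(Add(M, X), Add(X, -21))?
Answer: -204249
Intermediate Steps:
Function('c')(M, X) = Add(-5, Mul(Add(-21, X), Add(M, X))) (Function('c')(M, X) = Add(-5, Mul(Add(M, X), Add(X, -21))) = Add(-5, Mul(Add(M, X), Add(-21, X))) = Add(-5, Mul(Add(-21, X), Add(M, X))))
Add(Function('k')(-257, Function('c')(15, Add(-1, 11))), Mul(-1, 204529)) = Add(Mul(-1, Add(-5, Pow(Add(-1, 11), 2), Mul(-21, 15), Mul(-21, Add(-1, 11)), Mul(15, Add(-1, 11)))), Mul(-1, 204529)) = Add(Mul(-1, Add(-5, Pow(10, 2), -315, Mul(-21, 10), Mul(15, 10))), -204529) = Add(Mul(-1, Add(-5, 100, -315, -210, 150)), -204529) = Add(Mul(-1, -280), -204529) = Add(280, -204529) = -204249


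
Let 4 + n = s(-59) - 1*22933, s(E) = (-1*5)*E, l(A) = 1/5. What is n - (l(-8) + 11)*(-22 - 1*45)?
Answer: -109458/5 ≈ -21892.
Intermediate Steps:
l(A) = ⅕
s(E) = -5*E
n = -22642 (n = -4 + (-5*(-59) - 1*22933) = -4 + (295 - 22933) = -4 - 22638 = -22642)
n - (l(-8) + 11)*(-22 - 1*45) = -22642 - (⅕ + 11)*(-22 - 1*45) = -22642 - 56*(-22 - 45)/5 = -22642 - 56*(-67)/5 = -22642 - 1*(-3752/5) = -22642 + 3752/5 = -109458/5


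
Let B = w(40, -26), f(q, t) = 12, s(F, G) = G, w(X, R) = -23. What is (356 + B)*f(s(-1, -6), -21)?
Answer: 3996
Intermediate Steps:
B = -23
(356 + B)*f(s(-1, -6), -21) = (356 - 23)*12 = 333*12 = 3996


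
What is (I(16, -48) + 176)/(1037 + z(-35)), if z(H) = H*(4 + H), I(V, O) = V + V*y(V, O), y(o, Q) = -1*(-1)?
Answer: 104/1061 ≈ 0.098021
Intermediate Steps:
y(o, Q) = 1
I(V, O) = 2*V (I(V, O) = V + V*1 = V + V = 2*V)
(I(16, -48) + 176)/(1037 + z(-35)) = (2*16 + 176)/(1037 - 35*(4 - 35)) = (32 + 176)/(1037 - 35*(-31)) = 208/(1037 + 1085) = 208/2122 = 208*(1/2122) = 104/1061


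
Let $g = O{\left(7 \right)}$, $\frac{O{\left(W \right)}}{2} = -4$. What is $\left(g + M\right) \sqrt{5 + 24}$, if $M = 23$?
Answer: $15 \sqrt{29} \approx 80.777$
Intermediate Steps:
$O{\left(W \right)} = -8$ ($O{\left(W \right)} = 2 \left(-4\right) = -8$)
$g = -8$
$\left(g + M\right) \sqrt{5 + 24} = \left(-8 + 23\right) \sqrt{5 + 24} = 15 \sqrt{29}$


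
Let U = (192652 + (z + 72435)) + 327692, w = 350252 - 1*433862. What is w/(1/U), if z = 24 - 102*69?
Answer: -48975811650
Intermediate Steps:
z = -7014 (z = 24 - 7038 = -7014)
w = -83610 (w = 350252 - 433862 = -83610)
U = 585765 (U = (192652 + (-7014 + 72435)) + 327692 = (192652 + 65421) + 327692 = 258073 + 327692 = 585765)
w/(1/U) = -83610/(1/585765) = -83610/1/585765 = -83610*585765 = -48975811650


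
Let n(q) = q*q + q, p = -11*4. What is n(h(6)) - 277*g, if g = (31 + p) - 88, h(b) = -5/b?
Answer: 1007167/36 ≈ 27977.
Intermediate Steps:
p = -44
n(q) = q + q² (n(q) = q² + q = q + q²)
g = -101 (g = (31 - 44) - 88 = -13 - 88 = -101)
n(h(6)) - 277*g = (-5/6)*(1 - 5/6) - 277*(-101) = (-5*⅙)*(1 - 5*⅙) + 27977 = -5*(1 - ⅚)/6 + 27977 = -⅚*⅙ + 27977 = -5/36 + 27977 = 1007167/36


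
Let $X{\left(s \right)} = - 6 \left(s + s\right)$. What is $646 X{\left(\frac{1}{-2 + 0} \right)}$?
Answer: $3876$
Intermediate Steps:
$X{\left(s \right)} = - 12 s$ ($X{\left(s \right)} = - 6 \cdot 2 s = - 12 s$)
$646 X{\left(\frac{1}{-2 + 0} \right)} = 646 \left(- \frac{12}{-2 + 0}\right) = 646 \left(- \frac{12}{-2}\right) = 646 \left(\left(-12\right) \left(- \frac{1}{2}\right)\right) = 646 \cdot 6 = 3876$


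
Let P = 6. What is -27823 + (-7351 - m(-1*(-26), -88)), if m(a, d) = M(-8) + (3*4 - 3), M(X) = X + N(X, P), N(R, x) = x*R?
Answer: -35127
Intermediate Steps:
N(R, x) = R*x
M(X) = 7*X (M(X) = X + X*6 = X + 6*X = 7*X)
m(a, d) = -47 (m(a, d) = 7*(-8) + (3*4 - 3) = -56 + (12 - 3) = -56 + 9 = -47)
-27823 + (-7351 - m(-1*(-26), -88)) = -27823 + (-7351 - 1*(-47)) = -27823 + (-7351 + 47) = -27823 - 7304 = -35127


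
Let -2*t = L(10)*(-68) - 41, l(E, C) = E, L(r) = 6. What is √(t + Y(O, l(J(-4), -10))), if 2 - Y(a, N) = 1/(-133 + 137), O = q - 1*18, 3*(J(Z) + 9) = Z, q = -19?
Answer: √905/2 ≈ 15.042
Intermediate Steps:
J(Z) = -9 + Z/3
O = -37 (O = -19 - 1*18 = -19 - 18 = -37)
Y(a, N) = 7/4 (Y(a, N) = 2 - 1/(-133 + 137) = 2 - 1/4 = 2 - 1*¼ = 2 - ¼ = 7/4)
t = 449/2 (t = -(6*(-68) - 41)/2 = -(-408 - 41)/2 = -½*(-449) = 449/2 ≈ 224.50)
√(t + Y(O, l(J(-4), -10))) = √(449/2 + 7/4) = √(905/4) = √905/2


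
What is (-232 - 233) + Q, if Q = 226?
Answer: -239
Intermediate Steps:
(-232 - 233) + Q = (-232 - 233) + 226 = -465 + 226 = -239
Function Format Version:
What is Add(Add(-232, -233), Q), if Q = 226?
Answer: -239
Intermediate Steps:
Add(Add(-232, -233), Q) = Add(Add(-232, -233), 226) = Add(-465, 226) = -239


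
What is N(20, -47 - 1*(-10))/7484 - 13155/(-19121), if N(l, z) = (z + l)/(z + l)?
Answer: 98471141/143101564 ≈ 0.68812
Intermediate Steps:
N(l, z) = 1 (N(l, z) = (l + z)/(l + z) = 1)
N(20, -47 - 1*(-10))/7484 - 13155/(-19121) = 1/7484 - 13155/(-19121) = 1*(1/7484) - 13155*(-1/19121) = 1/7484 + 13155/19121 = 98471141/143101564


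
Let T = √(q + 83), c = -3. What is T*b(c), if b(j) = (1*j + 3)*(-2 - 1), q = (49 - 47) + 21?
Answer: 0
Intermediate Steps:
q = 23 (q = 2 + 21 = 23)
T = √106 (T = √(23 + 83) = √106 ≈ 10.296)
b(j) = -9 - 3*j (b(j) = (j + 3)*(-3) = (3 + j)*(-3) = -9 - 3*j)
T*b(c) = √106*(-9 - 3*(-3)) = √106*(-9 + 9) = √106*0 = 0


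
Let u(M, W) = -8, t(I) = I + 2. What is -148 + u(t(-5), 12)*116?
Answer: -1076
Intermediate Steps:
t(I) = 2 + I
-148 + u(t(-5), 12)*116 = -148 - 8*116 = -148 - 928 = -1076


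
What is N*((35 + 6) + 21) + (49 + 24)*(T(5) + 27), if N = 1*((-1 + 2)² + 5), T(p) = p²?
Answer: 4168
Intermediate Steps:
N = 6 (N = 1*(1² + 5) = 1*(1 + 5) = 1*6 = 6)
N*((35 + 6) + 21) + (49 + 24)*(T(5) + 27) = 6*((35 + 6) + 21) + (49 + 24)*(5² + 27) = 6*(41 + 21) + 73*(25 + 27) = 6*62 + 73*52 = 372 + 3796 = 4168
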